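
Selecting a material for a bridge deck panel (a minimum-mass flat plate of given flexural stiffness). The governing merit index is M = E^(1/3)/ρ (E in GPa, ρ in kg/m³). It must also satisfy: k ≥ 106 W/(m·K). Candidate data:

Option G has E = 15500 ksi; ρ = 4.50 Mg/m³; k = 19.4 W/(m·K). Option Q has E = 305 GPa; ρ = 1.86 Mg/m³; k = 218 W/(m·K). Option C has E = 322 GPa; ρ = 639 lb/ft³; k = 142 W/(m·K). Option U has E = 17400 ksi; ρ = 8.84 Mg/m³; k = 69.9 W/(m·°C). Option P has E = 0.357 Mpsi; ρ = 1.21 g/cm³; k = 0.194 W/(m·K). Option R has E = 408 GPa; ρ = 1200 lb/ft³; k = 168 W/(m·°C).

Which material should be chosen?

Screen on constraints: k ≥ 106 W/(m·K). Survivors: option Q, option C, option R.
After converting to SI:
  option Q: E = 305.0 GPa, ρ = 1860 kg/m³
  option C: E = 322.0 GPa, ρ = 10240 kg/m³
  option R: E = 408.0 GPa, ρ = 19220 kg/m³
  option Q: M = 3.62×10⁻³
  option C: M = 0.670×10⁻³
  option R: M = 0.386×10⁻³
The maximum is for option Q.

option Q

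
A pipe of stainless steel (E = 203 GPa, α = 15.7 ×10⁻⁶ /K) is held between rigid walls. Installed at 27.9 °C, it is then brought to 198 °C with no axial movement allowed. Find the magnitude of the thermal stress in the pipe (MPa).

ΔT = 170.1 K. Constrained thermal stress σ = E·α·ΔT = 203.0×10³ MPa × 15.7×10⁻⁶ × 170.1 = 542 MPa (compressive).

542 MPa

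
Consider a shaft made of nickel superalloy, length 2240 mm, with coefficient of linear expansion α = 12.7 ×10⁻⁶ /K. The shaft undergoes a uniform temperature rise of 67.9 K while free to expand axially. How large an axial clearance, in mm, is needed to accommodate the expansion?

ΔL = α·L₀·ΔT = 12.7×10⁻⁶ × 2240 mm × 67.90 K = 1.93 mm.

1.93 mm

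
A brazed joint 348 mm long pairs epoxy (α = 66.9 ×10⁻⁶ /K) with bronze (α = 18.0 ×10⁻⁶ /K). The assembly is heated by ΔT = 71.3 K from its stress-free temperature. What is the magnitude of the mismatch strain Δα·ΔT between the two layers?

Δα = |66.9 − 18.0|×10⁻⁶/K = 48.9×10⁻⁶/K.
Mismatch strain = Δα·ΔT = 48.9×10⁻⁶ × 71.3 = 3.49×10⁻³.

3.49×10⁻³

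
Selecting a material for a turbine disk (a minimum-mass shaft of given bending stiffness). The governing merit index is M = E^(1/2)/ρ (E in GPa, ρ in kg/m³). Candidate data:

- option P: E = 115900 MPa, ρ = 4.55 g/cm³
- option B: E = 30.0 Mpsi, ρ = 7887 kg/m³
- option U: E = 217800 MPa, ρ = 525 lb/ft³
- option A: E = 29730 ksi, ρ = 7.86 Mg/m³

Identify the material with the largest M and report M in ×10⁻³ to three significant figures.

option P, M = 2.37×10⁻³

Convert each candidate to consistent units, then evaluate M:
  option P: E = 115.9 GPa, ρ = 4550 kg/m³
  option B: E = 206.8 GPa, ρ = 7887 kg/m³
  option U: E = 217.8 GPa, ρ = 8410 kg/m³
  option A: E = 205.0 GPa, ρ = 7860 kg/m³
  option P: M = 2.37×10⁻³
  option B: M = 1.82×10⁻³
  option A: M = 1.82×10⁻³
  option U: M = 1.75×10⁻³
Option P has the largest M.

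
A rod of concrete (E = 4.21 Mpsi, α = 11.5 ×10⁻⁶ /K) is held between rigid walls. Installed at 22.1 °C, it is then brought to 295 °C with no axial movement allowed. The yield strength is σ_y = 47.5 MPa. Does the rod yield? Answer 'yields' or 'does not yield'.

E = 4.21 Mpsi = 29.03 GPa.
ΔT = 272.9 K. Constrained thermal stress σ = E·α·ΔT = 29.03×10³ MPa × 11.5×10⁻⁶ × 272.9 = 91.1 MPa (compressive).
Compare to σ_y = 47.5 MPa: σ ≥ σ_y, so it yields.

yields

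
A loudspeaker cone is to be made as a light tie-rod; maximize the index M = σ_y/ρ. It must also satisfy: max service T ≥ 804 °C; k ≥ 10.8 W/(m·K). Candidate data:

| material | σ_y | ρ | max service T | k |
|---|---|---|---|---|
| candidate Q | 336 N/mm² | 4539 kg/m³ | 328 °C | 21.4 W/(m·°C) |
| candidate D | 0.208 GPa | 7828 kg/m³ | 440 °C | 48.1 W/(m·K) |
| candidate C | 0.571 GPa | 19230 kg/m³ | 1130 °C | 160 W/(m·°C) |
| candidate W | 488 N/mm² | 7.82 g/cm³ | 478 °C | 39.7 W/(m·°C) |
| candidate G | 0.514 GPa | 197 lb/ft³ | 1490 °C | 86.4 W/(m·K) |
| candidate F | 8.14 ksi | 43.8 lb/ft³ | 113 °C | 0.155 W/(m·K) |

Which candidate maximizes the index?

candidate G

Screen on constraints: max service T ≥ 804 °C; k ≥ 10.8 W/(m·K). Survivors: candidate C, candidate G.
Putting every candidate on a common basis:
  candidate C: σ_y = 571.0 MPa, ρ = 19230 kg/m³
  candidate G: σ_y = 514.0 MPa, ρ = 3156 kg/m³
  candidate G: M = 163 kN·m/kg
  candidate C: M = 29.7 kN·m/kg
Highest index: candidate G.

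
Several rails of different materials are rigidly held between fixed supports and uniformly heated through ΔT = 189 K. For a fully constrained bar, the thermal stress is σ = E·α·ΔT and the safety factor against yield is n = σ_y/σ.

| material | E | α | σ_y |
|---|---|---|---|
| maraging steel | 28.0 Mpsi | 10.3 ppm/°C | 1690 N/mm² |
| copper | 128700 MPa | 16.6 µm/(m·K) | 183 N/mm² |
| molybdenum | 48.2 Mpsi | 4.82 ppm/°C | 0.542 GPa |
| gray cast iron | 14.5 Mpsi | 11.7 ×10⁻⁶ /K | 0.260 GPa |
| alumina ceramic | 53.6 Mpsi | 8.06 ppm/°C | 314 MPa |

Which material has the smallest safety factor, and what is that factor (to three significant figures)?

copper, n = 0.453

Per material, after unit conversion:
  maraging steel: E = 193.1, α = 10.3, σ_y = 1690 → σ = 376 MPa, n = 4.50
  copper: E = 128.7, α = 16.6, σ_y = 183.0 → σ = 404 MPa, n = 0.453
  molybdenum: E = 332.3, α = 4.82, σ_y = 542.0 → σ = 303 MPa, n = 1.79
  gray cast iron: E = 99.97, α = 11.7, σ_y = 260.0 → σ = 221 MPa, n = 1.18
  alumina ceramic: E = 369.6, α = 8.06, σ_y = 314.0 → σ = 563 MPa, n = 0.558
Copper has the lowest safety factor, n = 0.453.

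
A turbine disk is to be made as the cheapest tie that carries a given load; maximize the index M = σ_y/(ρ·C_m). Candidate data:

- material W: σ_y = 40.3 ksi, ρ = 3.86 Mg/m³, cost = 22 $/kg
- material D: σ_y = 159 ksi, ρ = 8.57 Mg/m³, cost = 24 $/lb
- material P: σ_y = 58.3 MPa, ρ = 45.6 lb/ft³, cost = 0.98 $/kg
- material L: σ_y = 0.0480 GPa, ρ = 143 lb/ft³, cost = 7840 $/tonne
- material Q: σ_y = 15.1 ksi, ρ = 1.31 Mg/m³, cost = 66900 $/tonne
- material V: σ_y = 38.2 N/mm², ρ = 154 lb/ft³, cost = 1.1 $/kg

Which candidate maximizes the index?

material P

Convert each candidate to consistent units, then evaluate M:
  material W: σ_y = 277.9 MPa, ρ = 3860 kg/m³, cost = 22.00 $/kg
  material D: σ_y = 1096 MPa, ρ = 8570 kg/m³, cost = 52.91 $/kg
  material P: σ_y = 58.30 MPa, ρ = 730.4 kg/m³, cost = 0.9800 $/kg
  material L: σ_y = 48.00 MPa, ρ = 2291 kg/m³, cost = 7.840 $/kg
  material Q: σ_y = 104.1 MPa, ρ = 1310 kg/m³, cost = 66.90 $/kg
  material V: σ_y = 38.20 MPa, ρ = 2467 kg/m³, cost = 1.100 $/kg
  material P: M = 81.4 kN·m per $
  material V: M = 14.1 kN·m per $
  material W: M = 3.27 kN·m per $
  material L: M = 2.67 kN·m per $
  material D: M = 2.42 kN·m per $
  material Q: M = 1.19 kN·m per $
The maximum is for material P.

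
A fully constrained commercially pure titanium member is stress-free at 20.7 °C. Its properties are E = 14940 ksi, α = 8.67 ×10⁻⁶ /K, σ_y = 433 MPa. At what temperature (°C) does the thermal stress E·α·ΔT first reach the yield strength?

E = 14940 ksi = 103.0 GPa.
E·α·ΔT = 433.0 MPa ⇒ ΔT = 433.0 / (103.0×10³ × 8.67×10⁻⁶) = 484.8 K.
T = 20.7 + 484.8 = 505.5 °C.

506 °C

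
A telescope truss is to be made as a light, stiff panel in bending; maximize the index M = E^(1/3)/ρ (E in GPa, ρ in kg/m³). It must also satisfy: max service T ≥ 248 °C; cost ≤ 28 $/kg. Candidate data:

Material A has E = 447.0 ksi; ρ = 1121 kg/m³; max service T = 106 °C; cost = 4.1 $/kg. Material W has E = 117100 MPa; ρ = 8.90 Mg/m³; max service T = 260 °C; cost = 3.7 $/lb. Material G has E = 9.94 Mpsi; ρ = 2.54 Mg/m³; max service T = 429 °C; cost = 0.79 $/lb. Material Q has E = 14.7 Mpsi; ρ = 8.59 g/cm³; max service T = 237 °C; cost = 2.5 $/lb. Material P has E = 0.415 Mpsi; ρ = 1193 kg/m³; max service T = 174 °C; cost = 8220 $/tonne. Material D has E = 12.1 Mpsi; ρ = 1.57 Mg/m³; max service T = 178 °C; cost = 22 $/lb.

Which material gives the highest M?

Screen on constraints: max service T ≥ 248 °C; cost ≤ 28 $/kg. Survivors: material W, material G.
After converting to SI:
  material W: E = 117.1 GPa, ρ = 8900 kg/m³
  material G: E = 68.53 GPa, ρ = 2540 kg/m³
  material G: M = 1.61×10⁻³
  material W: M = 0.550×10⁻³
Highest index: material G.

material G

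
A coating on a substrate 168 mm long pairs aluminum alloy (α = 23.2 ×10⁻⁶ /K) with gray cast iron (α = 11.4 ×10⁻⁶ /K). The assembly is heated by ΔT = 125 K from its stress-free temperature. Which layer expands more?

aluminum alloy

α(aluminum alloy) = 23.2×10⁻⁶/K vs α(gray cast iron) = 11.4×10⁻⁶/K.
Higher α expands more for the same ΔT: aluminum alloy.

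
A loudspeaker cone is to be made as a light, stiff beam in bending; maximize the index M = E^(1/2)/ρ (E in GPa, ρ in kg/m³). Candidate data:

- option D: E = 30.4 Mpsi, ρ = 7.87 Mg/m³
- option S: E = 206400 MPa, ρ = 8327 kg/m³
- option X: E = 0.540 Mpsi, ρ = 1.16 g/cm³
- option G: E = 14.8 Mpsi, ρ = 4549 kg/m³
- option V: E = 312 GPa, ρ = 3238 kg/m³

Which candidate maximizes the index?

option V

After converting to SI:
  option D: E = 209.6 GPa, ρ = 7870 kg/m³
  option S: E = 206.4 GPa, ρ = 8327 kg/m³
  option X: E = 3.723 GPa, ρ = 1160 kg/m³
  option G: E = 102.0 GPa, ρ = 4549 kg/m³
  option V: E = 312.0 GPa, ρ = 3238 kg/m³
  option V: M = 5.46×10⁻³
  option G: M = 2.22×10⁻³
  option D: M = 1.84×10⁻³
  option S: M = 1.73×10⁻³
  option X: M = 1.66×10⁻³
Option V has the largest M.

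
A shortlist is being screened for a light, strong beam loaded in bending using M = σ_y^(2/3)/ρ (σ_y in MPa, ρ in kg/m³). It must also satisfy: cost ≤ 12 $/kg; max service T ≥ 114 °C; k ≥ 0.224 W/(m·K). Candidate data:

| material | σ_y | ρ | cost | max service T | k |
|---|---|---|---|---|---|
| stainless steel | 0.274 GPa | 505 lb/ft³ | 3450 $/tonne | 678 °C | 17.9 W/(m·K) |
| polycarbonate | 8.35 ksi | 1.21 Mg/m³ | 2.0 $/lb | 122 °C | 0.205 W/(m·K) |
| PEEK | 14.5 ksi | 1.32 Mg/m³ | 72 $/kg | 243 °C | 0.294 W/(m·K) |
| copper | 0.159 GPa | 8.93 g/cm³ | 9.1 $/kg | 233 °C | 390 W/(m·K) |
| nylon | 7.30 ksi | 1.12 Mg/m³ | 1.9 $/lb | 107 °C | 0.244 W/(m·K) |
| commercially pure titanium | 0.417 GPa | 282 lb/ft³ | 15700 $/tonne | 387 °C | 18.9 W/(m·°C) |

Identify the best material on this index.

Screen on constraints: cost ≤ 12 $/kg; max service T ≥ 114 °C; k ≥ 0.224 W/(m·K). Survivors: stainless steel, copper.
Normalizing units and computing the index:
  stainless steel: σ_y = 274.0 MPa, ρ = 8089 kg/m³
  copper: σ_y = 159.0 MPa, ρ = 8930 kg/m³
  stainless steel: M = 5.22×10⁻³
  copper: M = 3.29×10⁻³
Stainless steel has the largest M.

stainless steel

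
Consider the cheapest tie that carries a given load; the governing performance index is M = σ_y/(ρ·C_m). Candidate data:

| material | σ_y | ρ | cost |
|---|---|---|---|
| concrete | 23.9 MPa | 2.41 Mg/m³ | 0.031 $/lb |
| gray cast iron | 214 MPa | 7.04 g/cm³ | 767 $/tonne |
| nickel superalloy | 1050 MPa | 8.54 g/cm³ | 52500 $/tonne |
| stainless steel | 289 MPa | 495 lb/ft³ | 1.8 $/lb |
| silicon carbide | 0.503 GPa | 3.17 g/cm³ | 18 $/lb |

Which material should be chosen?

After converting to SI:
  concrete: σ_y = 23.90 MPa, ρ = 2410 kg/m³, cost = 0.06834 $/kg
  gray cast iron: σ_y = 214.0 MPa, ρ = 7040 kg/m³, cost = 0.7670 $/kg
  nickel superalloy: σ_y = 1050 MPa, ρ = 8540 kg/m³, cost = 52.50 $/kg
  stainless steel: σ_y = 289.0 MPa, ρ = 7929 kg/m³, cost = 3.968 $/kg
  silicon carbide: σ_y = 503.0 MPa, ρ = 3170 kg/m³, cost = 39.68 $/kg
  concrete: M = 145 kN·m per $
  gray cast iron: M = 39.6 kN·m per $
  stainless steel: M = 9.18 kN·m per $
  silicon carbide: M = 4.00 kN·m per $
  nickel superalloy: M = 2.34 kN·m per $
Concrete ranks first.

concrete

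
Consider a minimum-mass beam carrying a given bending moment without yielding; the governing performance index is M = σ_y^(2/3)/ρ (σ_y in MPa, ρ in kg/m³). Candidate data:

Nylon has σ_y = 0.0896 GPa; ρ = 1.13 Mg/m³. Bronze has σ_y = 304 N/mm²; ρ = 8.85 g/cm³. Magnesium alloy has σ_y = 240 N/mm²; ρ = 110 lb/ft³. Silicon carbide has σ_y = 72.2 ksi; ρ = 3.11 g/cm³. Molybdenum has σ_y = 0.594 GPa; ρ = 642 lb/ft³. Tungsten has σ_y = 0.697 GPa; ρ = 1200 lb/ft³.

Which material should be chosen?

magnesium alloy

After converting to SI:
  nylon: σ_y = 89.60 MPa, ρ = 1130 kg/m³
  bronze: σ_y = 304.0 MPa, ρ = 8850 kg/m³
  magnesium alloy: σ_y = 240.0 MPa, ρ = 1762 kg/m³
  silicon carbide: σ_y = 497.8 MPa, ρ = 3110 kg/m³
  molybdenum: σ_y = 594.0 MPa, ρ = 10280 kg/m³
  tungsten: σ_y = 697.0 MPa, ρ = 19220 kg/m³
  magnesium alloy: M = 21.9×10⁻³
  silicon carbide: M = 20.2×10⁻³
  nylon: M = 17.7×10⁻³
  molybdenum: M = 6.87×10⁻³
  bronze: M = 5.11×10⁻³
  tungsten: M = 4.09×10⁻³
Magnesium alloy ranks first.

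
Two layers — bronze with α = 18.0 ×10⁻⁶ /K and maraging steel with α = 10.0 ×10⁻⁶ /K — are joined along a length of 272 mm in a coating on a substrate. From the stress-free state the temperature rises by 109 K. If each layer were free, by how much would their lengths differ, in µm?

237 µm

Δα = |18.0 − 10.0|×10⁻⁶/K = 8.00×10⁻⁶/K.
ΔL_mismatch = Δα·L·ΔT = 8.00×10⁻⁶ × 272.0 mm × 109.0 K = 237 µm.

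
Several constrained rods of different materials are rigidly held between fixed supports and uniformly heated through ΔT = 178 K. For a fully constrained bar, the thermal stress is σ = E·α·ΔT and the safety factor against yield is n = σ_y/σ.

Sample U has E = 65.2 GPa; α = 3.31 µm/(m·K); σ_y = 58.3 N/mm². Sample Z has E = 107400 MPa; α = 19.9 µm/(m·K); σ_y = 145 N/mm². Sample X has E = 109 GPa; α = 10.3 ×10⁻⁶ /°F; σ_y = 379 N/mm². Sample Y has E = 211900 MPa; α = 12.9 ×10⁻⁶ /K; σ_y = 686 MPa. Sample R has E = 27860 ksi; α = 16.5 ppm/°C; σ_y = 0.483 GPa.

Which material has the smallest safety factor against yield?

In consistent units (E in GPa, α in ×10⁻⁶/K, σ_y in MPa):
  sample U: E = 65.20, α = 3.31, σ_y = 58.30 → σ = 38.4 MPa, n = 1.52
  sample Z: E = 107.4, α = 19.9, σ_y = 145.0 → σ = 380 MPa, n = 0.381
  sample X: E = 109.0, α = 18.5, σ_y = 379.0 → σ = 360 MPa, n = 1.05
  sample Y: E = 211.9, α = 12.9, σ_y = 686.0 → σ = 487 MPa, n = 1.41
  sample R: E = 192.1, α = 16.5, σ_y = 483.0 → σ = 564 MPa, n = 0.856
Sample Z has the lowest safety factor, n = 0.381.

sample Z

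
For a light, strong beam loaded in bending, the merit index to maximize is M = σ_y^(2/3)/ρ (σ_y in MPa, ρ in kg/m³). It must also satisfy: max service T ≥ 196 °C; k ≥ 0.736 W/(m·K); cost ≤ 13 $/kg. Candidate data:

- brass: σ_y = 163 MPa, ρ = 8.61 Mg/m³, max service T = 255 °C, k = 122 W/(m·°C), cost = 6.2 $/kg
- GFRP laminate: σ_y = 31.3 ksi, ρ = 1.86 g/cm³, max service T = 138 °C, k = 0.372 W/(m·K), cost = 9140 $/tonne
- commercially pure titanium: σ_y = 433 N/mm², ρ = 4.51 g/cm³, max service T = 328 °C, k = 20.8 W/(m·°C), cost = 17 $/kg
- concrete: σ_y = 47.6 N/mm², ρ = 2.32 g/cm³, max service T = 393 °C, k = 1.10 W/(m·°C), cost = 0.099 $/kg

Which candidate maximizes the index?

Screen on constraints: max service T ≥ 196 °C; k ≥ 0.736 W/(m·K); cost ≤ 13 $/kg. Survivors: brass, concrete.
Normalizing units and computing the index:
  brass: σ_y = 163.0 MPa, ρ = 8610 kg/m³
  concrete: σ_y = 47.60 MPa, ρ = 2320 kg/m³
  concrete: M = 5.66×10⁻³
  brass: M = 3.47×10⁻³
Highest index: concrete.

concrete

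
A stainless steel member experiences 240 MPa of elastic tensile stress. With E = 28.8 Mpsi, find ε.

E = 28.8 Mpsi = 198.6 GPa = 198600 MPa.
ε = σ/E = 240 / 198600 = 1.21×10⁻³.

1.21×10⁻³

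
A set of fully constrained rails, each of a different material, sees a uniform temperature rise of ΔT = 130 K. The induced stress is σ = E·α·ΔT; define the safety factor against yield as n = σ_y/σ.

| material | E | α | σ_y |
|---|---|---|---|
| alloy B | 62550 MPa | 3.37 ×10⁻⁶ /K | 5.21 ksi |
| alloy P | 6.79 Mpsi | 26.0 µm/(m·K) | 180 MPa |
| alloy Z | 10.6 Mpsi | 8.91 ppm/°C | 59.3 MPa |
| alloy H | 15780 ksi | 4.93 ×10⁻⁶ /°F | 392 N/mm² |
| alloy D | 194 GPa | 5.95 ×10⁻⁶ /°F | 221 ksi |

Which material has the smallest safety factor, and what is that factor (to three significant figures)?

alloy Z, n = 0.701

Converting E to GPa, α to ×10⁻⁶/K, σ_y to MPa, then σ and n for each:
  alloy B: E = 62.55, α = 3.37, σ_y = 35.92 → σ = 27.4 MPa, n = 1.31
  alloy P: E = 46.82, α = 26.0, σ_y = 180.0 → σ = 158 MPa, n = 1.14
  alloy Z: E = 73.08, α = 8.91, σ_y = 59.30 → σ = 84.7 MPa, n = 0.701
  alloy H: E = 108.8, α = 8.87, σ_y = 392.0 → σ = 126 MPa, n = 3.12
  alloy D: E = 194.0, α = 10.7, σ_y = 1524 → σ = 270 MPa, n = 5.64
Alloy Z has the lowest safety factor, n = 0.701.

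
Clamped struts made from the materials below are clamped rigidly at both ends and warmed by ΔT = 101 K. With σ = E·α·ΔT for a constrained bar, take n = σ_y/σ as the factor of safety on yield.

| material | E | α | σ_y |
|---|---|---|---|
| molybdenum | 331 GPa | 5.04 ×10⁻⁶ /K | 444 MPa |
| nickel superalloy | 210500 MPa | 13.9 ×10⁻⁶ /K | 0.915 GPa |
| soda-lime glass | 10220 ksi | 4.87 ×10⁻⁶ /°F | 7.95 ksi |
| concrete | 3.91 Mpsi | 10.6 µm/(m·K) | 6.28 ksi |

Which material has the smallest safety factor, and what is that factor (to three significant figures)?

soda-lime glass, n = 0.879

Per material, after unit conversion:
  molybdenum: E = 331.0, α = 5.04, σ_y = 444.0 → σ = 168 MPa, n = 2.64
  nickel superalloy: E = 210.5, α = 13.9, σ_y = 915.0 → σ = 296 MPa, n = 3.10
  soda-lime glass: E = 70.46, α = 8.77, σ_y = 54.81 → σ = 62.4 MPa, n = 0.879
  concrete: E = 26.96, α = 10.6, σ_y = 43.30 → σ = 28.9 MPa, n = 1.50
The minimum is soda-lime glass at n = 0.879.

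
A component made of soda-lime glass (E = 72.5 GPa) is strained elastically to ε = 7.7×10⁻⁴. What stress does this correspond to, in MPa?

55.8 MPa

σ = E·ε = 72500 MPa × 7.7×10⁻⁴ = 55.8 MPa.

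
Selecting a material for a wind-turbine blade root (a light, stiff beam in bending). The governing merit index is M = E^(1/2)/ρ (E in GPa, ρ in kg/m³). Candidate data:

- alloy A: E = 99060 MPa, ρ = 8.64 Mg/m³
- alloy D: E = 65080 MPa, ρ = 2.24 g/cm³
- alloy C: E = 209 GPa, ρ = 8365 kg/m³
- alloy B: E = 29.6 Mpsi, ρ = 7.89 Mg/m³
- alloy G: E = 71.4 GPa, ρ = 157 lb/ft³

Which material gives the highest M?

After converting to SI:
  alloy A: E = 99.06 GPa, ρ = 8640 kg/m³
  alloy D: E = 65.08 GPa, ρ = 2240 kg/m³
  alloy C: E = 209.0 GPa, ρ = 8365 kg/m³
  alloy B: E = 204.1 GPa, ρ = 7890 kg/m³
  alloy G: E = 71.40 GPa, ρ = 2515 kg/m³
  alloy D: M = 3.60×10⁻³
  alloy G: M = 3.36×10⁻³
  alloy B: M = 1.81×10⁻³
  alloy C: M = 1.73×10⁻³
  alloy A: M = 1.15×10⁻³
Highest index: alloy D.

alloy D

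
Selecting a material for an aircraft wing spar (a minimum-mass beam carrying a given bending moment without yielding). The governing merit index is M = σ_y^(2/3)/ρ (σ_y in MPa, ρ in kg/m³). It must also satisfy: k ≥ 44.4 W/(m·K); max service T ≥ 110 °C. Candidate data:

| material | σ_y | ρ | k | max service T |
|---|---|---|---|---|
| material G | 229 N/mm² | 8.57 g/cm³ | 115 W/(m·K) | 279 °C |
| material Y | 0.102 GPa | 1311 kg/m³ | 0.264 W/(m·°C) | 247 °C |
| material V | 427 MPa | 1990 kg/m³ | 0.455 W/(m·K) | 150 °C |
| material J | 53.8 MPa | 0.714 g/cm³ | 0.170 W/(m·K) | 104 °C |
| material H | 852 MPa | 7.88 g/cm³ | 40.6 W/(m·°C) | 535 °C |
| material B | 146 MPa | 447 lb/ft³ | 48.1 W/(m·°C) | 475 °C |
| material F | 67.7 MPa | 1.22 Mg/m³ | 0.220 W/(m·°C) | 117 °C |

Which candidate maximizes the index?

material G

Screen on constraints: k ≥ 44.4 W/(m·K); max service T ≥ 110 °C. Survivors: material G, material B.
In SI units:
  material G: σ_y = 229.0 MPa, ρ = 8570 kg/m³
  material B: σ_y = 146.0 MPa, ρ = 7160 kg/m³
  material G: M = 4.37×10⁻³
  material B: M = 3.87×10⁻³
The maximum is for material G.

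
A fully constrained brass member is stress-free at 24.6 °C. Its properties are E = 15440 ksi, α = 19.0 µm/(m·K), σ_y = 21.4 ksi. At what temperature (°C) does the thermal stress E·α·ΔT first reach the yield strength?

97.5 °C

E = 15440 ksi = 106.5 GPa.
σ_y = 21.4 ksi = 147.5 MPa.
E·α·ΔT = 147.5 MPa ⇒ ΔT = 147.5 / (106.5×10³ × 19.0×10⁻⁶) = 72.95 K.
T = 24.6 + 72.95 = 97.55 °C.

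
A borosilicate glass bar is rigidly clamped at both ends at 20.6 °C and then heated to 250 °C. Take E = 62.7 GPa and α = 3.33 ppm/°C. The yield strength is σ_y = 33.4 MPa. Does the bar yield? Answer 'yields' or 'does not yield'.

ΔT = 229.4 K. Constrained thermal stress σ = E·α·ΔT = 62.70×10³ MPa × 3.33×10⁻⁶ × 229.4 = 47.9 MPa (compressive).
Compare to σ_y = 33.4 MPa: σ ≥ σ_y, so it yields.

yields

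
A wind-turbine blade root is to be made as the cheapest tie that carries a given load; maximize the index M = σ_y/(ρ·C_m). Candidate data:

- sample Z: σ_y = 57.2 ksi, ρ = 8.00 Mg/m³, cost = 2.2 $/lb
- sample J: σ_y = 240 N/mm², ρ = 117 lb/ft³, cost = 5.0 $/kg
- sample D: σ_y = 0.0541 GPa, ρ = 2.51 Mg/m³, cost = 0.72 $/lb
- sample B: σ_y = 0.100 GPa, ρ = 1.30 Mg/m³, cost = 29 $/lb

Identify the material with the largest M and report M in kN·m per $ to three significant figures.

After converting to SI:
  sample Z: σ_y = 394.4 MPa, ρ = 8000 kg/m³, cost = 4.850 $/kg
  sample J: σ_y = 240.0 MPa, ρ = 1874 kg/m³, cost = 5.000 $/kg
  sample D: σ_y = 54.10 MPa, ρ = 2510 kg/m³, cost = 1.587 $/kg
  sample B: σ_y = 100.0 MPa, ρ = 1300 kg/m³, cost = 63.93 $/kg
  sample J: M = 25.6 kN·m per $
  sample D: M = 13.6 kN·m per $
  sample Z: M = 10.2 kN·m per $
  sample B: M = 1.20 kN·m per $
Highest index: sample J.

sample J, M = 25.6 kN·m per $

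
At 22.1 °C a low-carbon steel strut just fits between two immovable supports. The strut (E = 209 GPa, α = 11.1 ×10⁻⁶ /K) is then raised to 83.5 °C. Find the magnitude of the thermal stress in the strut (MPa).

142 MPa

ΔT = 61.40 K. Constrained thermal stress σ = E·α·ΔT = 209.0×10³ MPa × 11.1×10⁻⁶ × 61.40 = 142 MPa (compressive).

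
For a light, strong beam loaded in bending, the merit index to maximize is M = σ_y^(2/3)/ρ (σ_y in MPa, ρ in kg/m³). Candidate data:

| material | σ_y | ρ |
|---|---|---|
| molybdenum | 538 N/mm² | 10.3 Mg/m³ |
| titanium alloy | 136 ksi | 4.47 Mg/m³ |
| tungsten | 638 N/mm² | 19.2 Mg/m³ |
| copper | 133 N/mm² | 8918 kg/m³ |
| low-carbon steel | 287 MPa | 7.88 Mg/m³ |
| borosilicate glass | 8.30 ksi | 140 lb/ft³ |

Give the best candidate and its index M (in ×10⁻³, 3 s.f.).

Normalizing units and computing the index:
  molybdenum: σ_y = 538.0 MPa, ρ = 10300 kg/m³
  titanium alloy: σ_y = 937.7 MPa, ρ = 4470 kg/m³
  tungsten: σ_y = 638.0 MPa, ρ = 19200 kg/m³
  copper: σ_y = 133.0 MPa, ρ = 8918 kg/m³
  low-carbon steel: σ_y = 287.0 MPa, ρ = 7880 kg/m³
  borosilicate glass: σ_y = 57.23 MPa, ρ = 2243 kg/m³
  titanium alloy: M = 21.4×10⁻³
  borosilicate glass: M = 6.62×10⁻³
  molybdenum: M = 6.42×10⁻³
  low-carbon steel: M = 5.52×10⁻³
  tungsten: M = 3.86×10⁻³
  copper: M = 2.92×10⁻³
Highest index: titanium alloy.

titanium alloy, M = 21.4×10⁻³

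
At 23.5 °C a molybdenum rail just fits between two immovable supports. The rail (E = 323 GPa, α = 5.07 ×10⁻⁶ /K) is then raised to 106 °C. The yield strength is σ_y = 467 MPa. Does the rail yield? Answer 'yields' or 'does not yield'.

ΔT = 82.50 K. Constrained thermal stress σ = E·α·ΔT = 323.0×10³ MPa × 5.07×10⁻⁶ × 82.50 = 135 MPa (compressive).
Compare to σ_y = 467 MPa: σ < σ_y, so it does not yield.

does not yield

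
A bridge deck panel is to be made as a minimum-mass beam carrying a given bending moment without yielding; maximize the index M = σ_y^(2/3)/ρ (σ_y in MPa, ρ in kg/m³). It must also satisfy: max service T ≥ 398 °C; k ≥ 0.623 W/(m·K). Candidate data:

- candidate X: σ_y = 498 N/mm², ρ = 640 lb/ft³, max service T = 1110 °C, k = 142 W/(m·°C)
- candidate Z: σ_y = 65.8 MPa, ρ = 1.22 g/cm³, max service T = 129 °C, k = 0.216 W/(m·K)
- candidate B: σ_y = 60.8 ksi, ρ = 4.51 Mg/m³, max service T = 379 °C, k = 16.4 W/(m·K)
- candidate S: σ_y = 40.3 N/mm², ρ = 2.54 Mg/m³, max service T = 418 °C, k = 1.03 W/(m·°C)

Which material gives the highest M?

Screen on constraints: max service T ≥ 398 °C; k ≥ 0.623 W/(m·K). Survivors: candidate X, candidate S.
In SI units:
  candidate X: σ_y = 498.0 MPa, ρ = 10250 kg/m³
  candidate S: σ_y = 40.30 MPa, ρ = 2540 kg/m³
  candidate X: M = 6.13×10⁻³
  candidate S: M = 4.63×10⁻³
Highest index: candidate X.

candidate X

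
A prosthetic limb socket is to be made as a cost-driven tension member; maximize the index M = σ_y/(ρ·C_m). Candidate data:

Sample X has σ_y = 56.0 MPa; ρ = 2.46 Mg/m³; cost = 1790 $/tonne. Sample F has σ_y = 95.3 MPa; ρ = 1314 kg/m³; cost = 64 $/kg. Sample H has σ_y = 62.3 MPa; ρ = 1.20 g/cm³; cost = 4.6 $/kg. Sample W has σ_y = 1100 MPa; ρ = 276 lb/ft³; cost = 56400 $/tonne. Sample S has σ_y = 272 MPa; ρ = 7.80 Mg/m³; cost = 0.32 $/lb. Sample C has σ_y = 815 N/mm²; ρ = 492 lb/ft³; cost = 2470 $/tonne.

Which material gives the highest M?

sample S

After converting to SI:
  sample X: σ_y = 56.00 MPa, ρ = 2460 kg/m³, cost = 1.790 $/kg
  sample F: σ_y = 95.30 MPa, ρ = 1314 kg/m³, cost = 64.00 $/kg
  sample H: σ_y = 62.30 MPa, ρ = 1200 kg/m³, cost = 4.600 $/kg
  sample W: σ_y = 1100 MPa, ρ = 4421 kg/m³, cost = 56.40 $/kg
  sample S: σ_y = 272.0 MPa, ρ = 7800 kg/m³, cost = 0.7055 $/kg
  sample C: σ_y = 815.0 MPa, ρ = 7881 kg/m³, cost = 2.470 $/kg
  sample S: M = 49.4 kN·m per $
  sample C: M = 41.9 kN·m per $
  sample X: M = 12.7 kN·m per $
  sample H: M = 11.3 kN·m per $
  sample W: M = 4.41 kN·m per $
  sample F: M = 1.13 kN·m per $
Highest index: sample S.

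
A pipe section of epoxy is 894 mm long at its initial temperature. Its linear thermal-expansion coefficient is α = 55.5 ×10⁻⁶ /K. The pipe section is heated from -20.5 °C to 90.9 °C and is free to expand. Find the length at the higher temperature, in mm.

899.53 mm

ΔT = 90.9 − (-20.5) = 111.4 K.
ΔL = α·L₀·ΔT = 55.5×10⁻⁶ × 894 mm × 111.4 K = 5.53 mm.
L = L₀ + ΔL = 894 + 5.53 = 899.53 mm.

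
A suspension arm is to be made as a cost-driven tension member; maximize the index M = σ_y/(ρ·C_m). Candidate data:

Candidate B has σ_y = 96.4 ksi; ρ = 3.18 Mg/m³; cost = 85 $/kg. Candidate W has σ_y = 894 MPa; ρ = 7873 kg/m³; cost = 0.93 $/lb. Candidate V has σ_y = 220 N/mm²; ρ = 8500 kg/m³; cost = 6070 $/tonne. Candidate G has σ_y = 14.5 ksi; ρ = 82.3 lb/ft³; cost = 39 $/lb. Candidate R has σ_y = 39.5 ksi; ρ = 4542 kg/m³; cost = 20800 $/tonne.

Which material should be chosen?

candidate W

In SI units:
  candidate B: σ_y = 664.7 MPa, ρ = 3180 kg/m³, cost = 85.00 $/kg
  candidate W: σ_y = 894.0 MPa, ρ = 7873 kg/m³, cost = 2.050 $/kg
  candidate V: σ_y = 220.0 MPa, ρ = 8500 kg/m³, cost = 6.070 $/kg
  candidate G: σ_y = 99.97 MPa, ρ = 1318 kg/m³, cost = 85.98 $/kg
  candidate R: σ_y = 272.3 MPa, ρ = 4542 kg/m³, cost = 20.80 $/kg
  candidate W: M = 55.4 kN·m per $
  candidate V: M = 4.26 kN·m per $
  candidate R: M = 2.88 kN·m per $
  candidate B: M = 2.46 kN·m per $
  candidate G: M = 0.882 kN·m per $
The maximum is for candidate W.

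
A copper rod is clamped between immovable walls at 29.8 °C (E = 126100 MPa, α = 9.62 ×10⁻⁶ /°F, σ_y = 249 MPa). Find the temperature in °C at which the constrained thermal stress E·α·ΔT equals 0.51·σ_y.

88.0 °C

E = 126100 MPa = 126.1 GPa.
α = 9.62×10⁻⁶/°F × 9/5 = 17.3×10⁻⁶/K.
E·α·ΔT = 127.0 MPa ⇒ ΔT = 127.0 / (126.1×10³ × 17.3×10⁻⁶) = 58.16 K.
T = 29.8 + 58.16 = 87.96 °C.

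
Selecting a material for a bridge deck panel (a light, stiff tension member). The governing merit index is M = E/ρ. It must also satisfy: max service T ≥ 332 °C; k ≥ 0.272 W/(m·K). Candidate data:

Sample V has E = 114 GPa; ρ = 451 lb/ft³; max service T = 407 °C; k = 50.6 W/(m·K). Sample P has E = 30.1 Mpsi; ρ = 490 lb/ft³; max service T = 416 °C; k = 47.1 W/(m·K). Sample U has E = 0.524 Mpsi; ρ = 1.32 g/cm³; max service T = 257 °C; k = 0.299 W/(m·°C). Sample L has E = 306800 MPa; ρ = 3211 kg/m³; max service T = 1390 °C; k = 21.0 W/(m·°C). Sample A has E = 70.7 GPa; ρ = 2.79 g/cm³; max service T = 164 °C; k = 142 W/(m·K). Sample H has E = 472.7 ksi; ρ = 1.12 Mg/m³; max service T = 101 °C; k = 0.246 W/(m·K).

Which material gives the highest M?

sample L

Screen on constraints: max service T ≥ 332 °C; k ≥ 0.272 W/(m·K). Survivors: sample V, sample P, sample L.
After converting to SI:
  sample V: E = 114.0 GPa, ρ = 7224 kg/m³
  sample P: E = 207.5 GPa, ρ = 7849 kg/m³
  sample L: E = 306.8 GPa, ρ = 3211 kg/m³
  sample L: M = 95.5 MN·m/kg
  sample P: M = 26.4 MN·m/kg
  sample V: M = 15.8 MN·m/kg
Sample L has the largest M.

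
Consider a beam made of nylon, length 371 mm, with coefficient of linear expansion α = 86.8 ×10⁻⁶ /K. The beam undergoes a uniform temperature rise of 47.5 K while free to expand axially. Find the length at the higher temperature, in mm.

372.53 mm

ΔL = α·L₀·ΔT = 86.8×10⁻⁶ × 371 mm × 47.50 K = 1.53 mm.
L = L₀ + ΔL = 371 + 1.53 = 372.53 mm.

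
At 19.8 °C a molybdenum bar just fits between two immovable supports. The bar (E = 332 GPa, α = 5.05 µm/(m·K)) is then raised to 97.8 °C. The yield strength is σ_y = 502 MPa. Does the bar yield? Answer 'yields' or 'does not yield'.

does not yield

ΔT = 78.00 K. Constrained thermal stress σ = E·α·ΔT = 332.0×10³ MPa × 5.05×10⁻⁶ × 78.00 = 131 MPa (compressive).
Compare to σ_y = 502 MPa: σ < σ_y, so it does not yield.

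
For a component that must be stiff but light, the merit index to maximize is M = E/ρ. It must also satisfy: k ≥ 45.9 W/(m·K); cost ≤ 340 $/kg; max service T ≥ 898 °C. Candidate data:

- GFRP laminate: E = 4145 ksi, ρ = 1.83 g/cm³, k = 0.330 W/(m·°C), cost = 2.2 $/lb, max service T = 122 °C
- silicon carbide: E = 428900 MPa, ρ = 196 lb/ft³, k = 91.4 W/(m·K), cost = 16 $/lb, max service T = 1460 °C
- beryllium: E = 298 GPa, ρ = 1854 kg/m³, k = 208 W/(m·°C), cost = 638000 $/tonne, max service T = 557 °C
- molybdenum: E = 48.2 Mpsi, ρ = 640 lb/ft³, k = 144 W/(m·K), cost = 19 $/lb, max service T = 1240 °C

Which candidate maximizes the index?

silicon carbide

Screen on constraints: k ≥ 45.9 W/(m·K); cost ≤ 340 $/kg; max service T ≥ 898 °C. Survivors: silicon carbide, molybdenum.
Putting every candidate on a common basis:
  silicon carbide: E = 428.9 GPa, ρ = 3140 kg/m³
  molybdenum: E = 332.3 GPa, ρ = 10250 kg/m³
  silicon carbide: M = 137 MN·m/kg
  molybdenum: M = 32.4 MN·m/kg
The maximum is for silicon carbide.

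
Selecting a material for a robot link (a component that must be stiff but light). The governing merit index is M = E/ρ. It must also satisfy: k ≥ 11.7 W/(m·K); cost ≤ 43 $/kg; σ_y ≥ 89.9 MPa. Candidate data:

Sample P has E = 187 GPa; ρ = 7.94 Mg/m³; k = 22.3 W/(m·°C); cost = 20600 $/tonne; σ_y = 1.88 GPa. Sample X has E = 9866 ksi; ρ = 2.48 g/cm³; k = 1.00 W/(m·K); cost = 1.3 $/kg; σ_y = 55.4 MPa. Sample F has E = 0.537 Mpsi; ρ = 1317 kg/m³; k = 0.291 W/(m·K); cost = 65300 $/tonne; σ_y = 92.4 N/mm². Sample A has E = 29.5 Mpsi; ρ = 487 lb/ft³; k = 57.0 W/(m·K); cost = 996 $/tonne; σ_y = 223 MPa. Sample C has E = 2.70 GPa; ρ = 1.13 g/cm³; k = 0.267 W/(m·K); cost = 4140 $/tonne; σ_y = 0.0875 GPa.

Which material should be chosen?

sample A

Screen on constraints: k ≥ 11.7 W/(m·K); cost ≤ 43 $/kg; σ_y ≥ 89.9 MPa. Survivors: sample P, sample A.
Putting every candidate on a common basis:
  sample P: E = 187.0 GPa, ρ = 7940 kg/m³
  sample A: E = 203.4 GPa, ρ = 7801 kg/m³
  sample A: M = 26.1 MN·m/kg
  sample P: M = 23.6 MN·m/kg
Sample A ranks first.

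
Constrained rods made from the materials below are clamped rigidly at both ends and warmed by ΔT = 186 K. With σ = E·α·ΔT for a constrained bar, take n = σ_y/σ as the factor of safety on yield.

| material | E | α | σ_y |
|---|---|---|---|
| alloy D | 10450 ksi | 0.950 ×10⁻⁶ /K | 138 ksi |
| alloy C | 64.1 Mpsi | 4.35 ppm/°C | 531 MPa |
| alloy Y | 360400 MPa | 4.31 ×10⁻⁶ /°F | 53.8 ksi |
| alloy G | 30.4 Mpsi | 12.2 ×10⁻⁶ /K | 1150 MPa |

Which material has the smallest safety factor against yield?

In consistent units (E in GPa, α in ×10⁻⁶/K, σ_y in MPa):
  alloy D: E = 72.05, α = 0.950, σ_y = 951.5 → σ = 12.7 MPa, n = 74.7
  alloy C: E = 442.0, α = 4.35, σ_y = 531.0 → σ = 358 MPa, n = 1.48
  alloy Y: E = 360.4, α = 7.76, σ_y = 370.9 → σ = 520 MPa, n = 0.713
  alloy G: E = 209.6, α = 12.2, σ_y = 1150 → σ = 476 MPa, n = 2.42
The minimum is alloy Y at n = 0.713.

alloy Y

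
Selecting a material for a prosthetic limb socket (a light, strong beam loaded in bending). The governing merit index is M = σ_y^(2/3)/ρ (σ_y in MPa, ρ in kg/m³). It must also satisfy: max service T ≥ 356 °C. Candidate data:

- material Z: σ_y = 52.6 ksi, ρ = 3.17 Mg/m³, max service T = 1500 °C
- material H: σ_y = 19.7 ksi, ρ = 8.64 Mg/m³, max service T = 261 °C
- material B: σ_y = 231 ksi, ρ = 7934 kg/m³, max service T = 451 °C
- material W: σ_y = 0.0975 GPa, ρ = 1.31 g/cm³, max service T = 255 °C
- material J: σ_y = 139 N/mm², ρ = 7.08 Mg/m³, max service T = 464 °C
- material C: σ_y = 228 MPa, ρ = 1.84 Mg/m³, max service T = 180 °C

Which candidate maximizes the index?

material B

Screen on constraints: max service T ≥ 356 °C. Survivors: material Z, material B, material J.
In SI units:
  material Z: σ_y = 362.7 MPa, ρ = 3170 kg/m³
  material B: σ_y = 1593 MPa, ρ = 7934 kg/m³
  material J: σ_y = 139.0 MPa, ρ = 7080 kg/m³
  material B: M = 17.2×10⁻³
  material Z: M = 16.0×10⁻³
  material J: M = 3.79×10⁻³
The maximum is for material B.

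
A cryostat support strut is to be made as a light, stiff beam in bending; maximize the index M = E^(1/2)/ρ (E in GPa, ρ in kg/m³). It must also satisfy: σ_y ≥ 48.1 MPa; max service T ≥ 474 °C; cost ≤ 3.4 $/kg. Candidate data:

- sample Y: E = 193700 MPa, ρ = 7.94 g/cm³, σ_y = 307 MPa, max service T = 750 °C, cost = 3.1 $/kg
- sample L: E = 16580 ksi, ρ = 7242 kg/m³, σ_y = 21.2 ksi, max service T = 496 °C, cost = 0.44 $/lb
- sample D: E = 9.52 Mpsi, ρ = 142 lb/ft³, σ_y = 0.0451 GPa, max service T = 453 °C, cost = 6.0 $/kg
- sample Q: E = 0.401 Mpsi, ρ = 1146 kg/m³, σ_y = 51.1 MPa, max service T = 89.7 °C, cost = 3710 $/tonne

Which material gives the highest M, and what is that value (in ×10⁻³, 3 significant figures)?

Screen on constraints: σ_y ≥ 48.1 MPa; max service T ≥ 474 °C; cost ≤ 3.4 $/kg. Survivors: sample Y, sample L.
Putting every candidate on a common basis:
  sample Y: E = 193.7 GPa, ρ = 7940 kg/m³
  sample L: E = 114.3 GPa, ρ = 7242 kg/m³
  sample Y: M = 1.75×10⁻³
  sample L: M = 1.48×10⁻³
Sample Y ranks first.

sample Y, M = 1.75×10⁻³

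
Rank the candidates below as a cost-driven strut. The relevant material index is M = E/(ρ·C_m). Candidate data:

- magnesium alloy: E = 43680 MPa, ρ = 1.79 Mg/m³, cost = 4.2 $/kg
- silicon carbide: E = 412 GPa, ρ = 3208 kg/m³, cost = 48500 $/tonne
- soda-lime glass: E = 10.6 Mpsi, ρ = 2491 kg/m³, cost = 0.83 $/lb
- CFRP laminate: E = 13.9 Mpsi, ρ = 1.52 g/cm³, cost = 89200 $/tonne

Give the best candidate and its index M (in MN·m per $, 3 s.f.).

soda-lime glass, M = 16.0 MN·m per $

Convert each candidate to consistent units, then evaluate M:
  magnesium alloy: E = 43.68 GPa, ρ = 1790 kg/m³, cost = 4.200 $/kg
  silicon carbide: E = 412.0 GPa, ρ = 3208 kg/m³, cost = 48.50 $/kg
  soda-lime glass: E = 73.08 GPa, ρ = 2491 kg/m³, cost = 1.830 $/kg
  CFRP laminate: E = 95.84 GPa, ρ = 1520 kg/m³, cost = 89.20 $/kg
  soda-lime glass: M = 16.0 MN·m per $
  magnesium alloy: M = 5.81 MN·m per $
  silicon carbide: M = 2.65 MN·m per $
  CFRP laminate: M = 0.707 MN·m per $
The maximum is for soda-lime glass.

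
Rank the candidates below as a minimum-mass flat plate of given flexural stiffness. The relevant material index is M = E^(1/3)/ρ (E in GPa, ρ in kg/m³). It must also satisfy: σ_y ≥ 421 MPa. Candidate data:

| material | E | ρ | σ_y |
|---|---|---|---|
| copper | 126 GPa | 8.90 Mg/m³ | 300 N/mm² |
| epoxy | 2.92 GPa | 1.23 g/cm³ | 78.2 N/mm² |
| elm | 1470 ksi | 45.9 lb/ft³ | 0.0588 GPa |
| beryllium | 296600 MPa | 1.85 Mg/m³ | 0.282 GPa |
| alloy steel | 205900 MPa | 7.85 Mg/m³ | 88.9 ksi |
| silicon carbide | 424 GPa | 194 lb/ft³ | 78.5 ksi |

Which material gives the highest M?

Screen on constraints: σ_y ≥ 421 MPa. Survivors: alloy steel, silicon carbide.
Normalizing units and computing the index:
  alloy steel: E = 205.9 GPa, ρ = 7850 kg/m³
  silicon carbide: E = 424.0 GPa, ρ = 3108 kg/m³
  silicon carbide: M = 2.42×10⁻³
  alloy steel: M = 0.752×10⁻³
Highest index: silicon carbide.

silicon carbide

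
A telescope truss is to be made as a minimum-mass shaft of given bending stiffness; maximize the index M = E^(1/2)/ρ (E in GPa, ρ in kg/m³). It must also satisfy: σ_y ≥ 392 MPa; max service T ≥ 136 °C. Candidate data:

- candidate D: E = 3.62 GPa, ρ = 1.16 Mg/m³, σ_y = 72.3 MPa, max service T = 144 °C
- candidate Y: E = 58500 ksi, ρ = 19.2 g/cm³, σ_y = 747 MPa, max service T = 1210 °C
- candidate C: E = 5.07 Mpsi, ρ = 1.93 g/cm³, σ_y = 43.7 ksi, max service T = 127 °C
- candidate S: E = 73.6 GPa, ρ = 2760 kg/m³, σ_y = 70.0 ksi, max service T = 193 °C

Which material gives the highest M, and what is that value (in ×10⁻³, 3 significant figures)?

Screen on constraints: σ_y ≥ 392 MPa; max service T ≥ 136 °C. Survivors: candidate Y, candidate S.
Convert each candidate to consistent units, then evaluate M:
  candidate Y: E = 403.3 GPa, ρ = 19200 kg/m³
  candidate S: E = 73.60 GPa, ρ = 2760 kg/m³
  candidate S: M = 3.11×10⁻³
  candidate Y: M = 1.05×10⁻³
The maximum is for candidate S.

candidate S, M = 3.11×10⁻³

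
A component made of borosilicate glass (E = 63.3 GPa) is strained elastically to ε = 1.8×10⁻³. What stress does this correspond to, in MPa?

σ = E·ε = 63300 MPa × 1.8×10⁻³ = 114 MPa.

114 MPa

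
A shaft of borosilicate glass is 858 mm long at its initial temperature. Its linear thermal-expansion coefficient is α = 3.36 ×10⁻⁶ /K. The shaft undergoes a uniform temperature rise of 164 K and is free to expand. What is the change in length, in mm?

ΔL = α·L₀·ΔT = 3.36×10⁻⁶ × 858 mm × 164.0 K = 0.473 mm.

0.473 mm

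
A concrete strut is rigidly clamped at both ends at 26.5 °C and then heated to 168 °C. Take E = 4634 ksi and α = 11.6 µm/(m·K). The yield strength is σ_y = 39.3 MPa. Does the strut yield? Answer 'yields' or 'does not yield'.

yields

E = 4634 ksi = 31.95 GPa.
ΔT = 141.5 K. Constrained thermal stress σ = E·α·ΔT = 31.95×10³ MPa × 11.6×10⁻⁶ × 141.5 = 52.4 MPa (compressive).
Compare to σ_y = 39.3 MPa: σ ≥ σ_y, so it yields.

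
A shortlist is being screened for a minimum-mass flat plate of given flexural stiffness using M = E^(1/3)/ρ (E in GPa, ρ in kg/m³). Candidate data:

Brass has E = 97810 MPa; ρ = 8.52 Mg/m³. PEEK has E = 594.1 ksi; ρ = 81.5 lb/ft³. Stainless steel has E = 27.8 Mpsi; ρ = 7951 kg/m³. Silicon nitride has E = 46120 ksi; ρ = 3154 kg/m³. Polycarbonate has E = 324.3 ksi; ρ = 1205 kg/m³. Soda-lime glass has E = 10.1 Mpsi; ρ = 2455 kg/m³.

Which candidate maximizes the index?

After converting to SI:
  brass: E = 97.81 GPa, ρ = 8520 kg/m³
  PEEK: E = 4.096 GPa, ρ = 1306 kg/m³
  stainless steel: E = 191.7 GPa, ρ = 7951 kg/m³
  silicon nitride: E = 318.0 GPa, ρ = 3154 kg/m³
  polycarbonate: E = 2.236 GPa, ρ = 1205 kg/m³
  soda-lime glass: E = 69.64 GPa, ρ = 2455 kg/m³
  silicon nitride: M = 2.16×10⁻³
  soda-lime glass: M = 1.68×10⁻³
  PEEK: M = 1.23×10⁻³
  polycarbonate: M = 1.09×10⁻³
  stainless steel: M = 0.725×10⁻³
  brass: M = 0.541×10⁻³
Highest index: silicon nitride.

silicon nitride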